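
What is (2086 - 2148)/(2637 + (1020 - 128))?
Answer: -62/3529 ≈ -0.017569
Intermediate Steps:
(2086 - 2148)/(2637 + (1020 - 128)) = -62/(2637 + 892) = -62/3529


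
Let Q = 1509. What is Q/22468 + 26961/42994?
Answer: 335318847/482994596 ≈ 0.69425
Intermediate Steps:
Q/22468 + 26961/42994 = 1509/22468 + 26961/42994 = 335318847/482994596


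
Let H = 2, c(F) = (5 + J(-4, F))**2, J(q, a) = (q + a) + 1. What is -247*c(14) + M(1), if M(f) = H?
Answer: -63230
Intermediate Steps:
J(q, a) = 1 + a + q (J(q, a) = (a + q) + 1 = 1 + a + q)
c(F) = (2 + F)**2 (c(F) = (5 + (1 + F - 4))**2 = (5 + (-3 + F))**2 = (2 + F)**2)
M(f) = 2
-247*c(14) + M(1) = -247*(2 + 14)**2 + 2 = -247*16**2 + 2 = -247*256 + 2 = -63232 + 2 = -63230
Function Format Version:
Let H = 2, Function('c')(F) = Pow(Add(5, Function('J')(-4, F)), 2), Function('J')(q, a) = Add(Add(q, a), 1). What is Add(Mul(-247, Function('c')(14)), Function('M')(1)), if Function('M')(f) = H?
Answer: -63230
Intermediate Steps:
Function('J')(q, a) = Add(1, a, q) (Function('J')(q, a) = Add(Add(a, q), 1) = Add(1, a, q))
Function('c')(F) = Pow(Add(2, F), 2) (Function('c')(F) = Pow(Add(5, Add(1, F, -4)), 2) = Pow(Add(5, Add(-3, F)), 2) = Pow(Add(2, F), 2))
Function('M')(f) = 2
Add(Mul(-247, Function('c')(14)), Function('M')(1)) = Add(Mul(-247, Pow(Add(2, 14), 2)), 2) = Add(Mul(-247, Pow(16, 2)), 2) = Add(Mul(-247, 256), 2) = Add(-63232, 2) = -63230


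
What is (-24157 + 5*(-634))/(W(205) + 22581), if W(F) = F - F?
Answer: -9109/7527 ≈ -1.2102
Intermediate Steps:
W(F) = 0
(-24157 + 5*(-634))/(W(205) + 22581) = (-24157 + 5*(-634))/(0 + 22581) = (-24157 - 3170)/22581 = -27327*1/22581 = -9109/7527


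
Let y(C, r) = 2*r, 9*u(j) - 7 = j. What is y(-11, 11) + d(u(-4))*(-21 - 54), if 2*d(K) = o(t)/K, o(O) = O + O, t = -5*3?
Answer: 3397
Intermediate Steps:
u(j) = 7/9 + j/9
t = -15
o(O) = 2*O
d(K) = -15/K (d(K) = ((2*(-15))/K)/2 = (-30/K)/2 = -15/K)
y(-11, 11) + d(u(-4))*(-21 - 54) = 2*11 + (-15/(7/9 + (⅑)*(-4)))*(-21 - 54) = 22 - 15/(7/9 - 4/9)*(-75) = 22 - 15/⅓*(-75) = 22 - 15*3*(-75) = 22 - 45*(-75) = 22 + 3375 = 3397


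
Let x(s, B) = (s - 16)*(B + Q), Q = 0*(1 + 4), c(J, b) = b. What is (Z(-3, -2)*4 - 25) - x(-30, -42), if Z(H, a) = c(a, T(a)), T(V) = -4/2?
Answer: -1965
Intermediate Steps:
T(V) = -2 (T(V) = -4*½ = -2)
Z(H, a) = -2
Q = 0 (Q = 0*5 = 0)
x(s, B) = B*(-16 + s) (x(s, B) = (s - 16)*(B + 0) = (-16 + s)*B = B*(-16 + s))
(Z(-3, -2)*4 - 25) - x(-30, -42) = (-2*4 - 25) - (-42)*(-16 - 30) = (-8 - 25) - (-42)*(-46) = -33 - 1*1932 = -33 - 1932 = -1965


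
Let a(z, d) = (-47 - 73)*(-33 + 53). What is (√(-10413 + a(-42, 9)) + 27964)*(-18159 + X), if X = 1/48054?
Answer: -12200869163470/24027 - 872612585*I*√12813/48054 ≈ -5.078e+8 - 2.0555e+6*I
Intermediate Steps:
a(z, d) = -2400 (a(z, d) = -120*20 = -2400)
X = 1/48054 ≈ 2.0810e-5
(√(-10413 + a(-42, 9)) + 27964)*(-18159 + X) = (√(-10413 - 2400) + 27964)*(-18159 + 1/48054) = (√(-12813) + 27964)*(-872612585/48054) = (I*√12813 + 27964)*(-872612585/48054) = (27964 + I*√12813)*(-872612585/48054) = -12200869163470/24027 - 872612585*I*√12813/48054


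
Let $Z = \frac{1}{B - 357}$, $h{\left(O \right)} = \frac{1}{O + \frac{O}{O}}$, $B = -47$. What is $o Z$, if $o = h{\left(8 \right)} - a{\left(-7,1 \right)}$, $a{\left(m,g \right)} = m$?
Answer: $- \frac{16}{909} \approx -0.017602$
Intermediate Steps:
$h{\left(O \right)} = \frac{1}{1 + O}$ ($h{\left(O \right)} = \frac{1}{O + 1} = \frac{1}{1 + O}$)
$o = \frac{64}{9}$ ($o = \frac{1}{1 + 8} - -7 = \frac{1}{9} + 7 = \frac{64}{9} \approx 7.1111$)
$Z = - \frac{1}{404}$ ($Z = \frac{1}{-47 - 357} = \frac{1}{-404} = - \frac{1}{404} \approx -0.0024752$)
$o Z = \frac{64}{9} \left(- \frac{1}{404}\right) = - \frac{16}{909}$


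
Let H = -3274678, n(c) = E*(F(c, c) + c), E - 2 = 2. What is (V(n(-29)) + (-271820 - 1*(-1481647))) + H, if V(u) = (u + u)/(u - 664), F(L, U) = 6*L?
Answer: -761929613/369 ≈ -2.0649e+6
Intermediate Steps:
E = 4 (E = 2 + 2 = 4)
n(c) = 28*c (n(c) = 4*(6*c + c) = 4*(7*c) = 28*c)
V(u) = 2*u/(-664 + u) (V(u) = (2*u)/(-664 + u) = 2*u/(-664 + u))
(V(n(-29)) + (-271820 - 1*(-1481647))) + H = (2*(28*(-29))/(-664 + 28*(-29)) + (-271820 - 1*(-1481647))) - 3274678 = (2*(-812)/(-664 - 812) + (-271820 + 1481647)) - 3274678 = (2*(-812)/(-1476) + 1209827) - 3274678 = (2*(-812)*(-1/1476) + 1209827) - 3274678 = (406/369 + 1209827) - 3274678 = 446426569/369 - 3274678 = -761929613/369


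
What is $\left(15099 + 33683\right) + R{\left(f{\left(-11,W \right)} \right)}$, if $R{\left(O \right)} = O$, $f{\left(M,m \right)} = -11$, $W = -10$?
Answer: $48771$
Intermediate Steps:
$\left(15099 + 33683\right) + R{\left(f{\left(-11,W \right)} \right)} = \left(15099 + 33683\right) - 11 = 48782 - 11 = 48771$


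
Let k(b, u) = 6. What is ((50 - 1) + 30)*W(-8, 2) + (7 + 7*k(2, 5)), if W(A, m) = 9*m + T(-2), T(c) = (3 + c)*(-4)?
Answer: 1155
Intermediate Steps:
T(c) = -12 - 4*c
W(A, m) = -4 + 9*m (W(A, m) = 9*m + (-12 - 4*(-2)) = 9*m + (-12 + 8) = 9*m - 4 = -4 + 9*m)
((50 - 1) + 30)*W(-8, 2) + (7 + 7*k(2, 5)) = ((50 - 1) + 30)*(-4 + 9*2) + (7 + 7*6) = (49 + 30)*(-4 + 18) + (7 + 42) = 79*14 + 49 = 1106 + 49 = 1155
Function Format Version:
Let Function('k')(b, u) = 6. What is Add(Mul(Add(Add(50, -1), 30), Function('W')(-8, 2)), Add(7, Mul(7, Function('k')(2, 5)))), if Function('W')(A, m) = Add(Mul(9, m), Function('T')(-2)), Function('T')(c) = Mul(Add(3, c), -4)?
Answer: 1155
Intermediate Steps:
Function('T')(c) = Add(-12, Mul(-4, c))
Function('W')(A, m) = Add(-4, Mul(9, m)) (Function('W')(A, m) = Add(Mul(9, m), Add(-12, Mul(-4, -2))) = Add(Mul(9, m), Add(-12, 8)) = Add(Mul(9, m), -4) = Add(-4, Mul(9, m)))
Add(Mul(Add(Add(50, -1), 30), Function('W')(-8, 2)), Add(7, Mul(7, Function('k')(2, 5)))) = Add(Mul(Add(Add(50, -1), 30), Add(-4, Mul(9, 2))), Add(7, Mul(7, 6))) = Add(Mul(Add(49, 30), Add(-4, 18)), Add(7, 42)) = Add(Mul(79, 14), 49) = Add(1106, 49) = 1155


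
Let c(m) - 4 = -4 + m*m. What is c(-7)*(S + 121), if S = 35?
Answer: 7644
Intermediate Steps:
c(m) = m² (c(m) = 4 + (-4 + m*m) = 4 + (-4 + m²) = m²)
c(-7)*(S + 121) = (-7)²*(35 + 121) = 49*156 = 7644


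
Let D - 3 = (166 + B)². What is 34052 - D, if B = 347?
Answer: -229120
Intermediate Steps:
D = 263172 (D = 3 + (166 + 347)² = 3 + 513² = 3 + 263169 = 263172)
34052 - D = 34052 - 1*263172 = 34052 - 263172 = -229120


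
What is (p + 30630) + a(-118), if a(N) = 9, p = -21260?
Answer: 9379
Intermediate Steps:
(p + 30630) + a(-118) = (-21260 + 30630) + 9 = 9370 + 9 = 9379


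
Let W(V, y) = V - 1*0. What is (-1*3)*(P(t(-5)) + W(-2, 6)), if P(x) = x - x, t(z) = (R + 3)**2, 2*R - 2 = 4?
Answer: 6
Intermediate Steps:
R = 3 (R = 1 + (1/2)*4 = 1 + 2 = 3)
t(z) = 36 (t(z) = (3 + 3)**2 = 6**2 = 36)
W(V, y) = V (W(V, y) = V + 0 = V)
P(x) = 0
(-1*3)*(P(t(-5)) + W(-2, 6)) = (-1*3)*(0 - 2) = -3*(-2) = 6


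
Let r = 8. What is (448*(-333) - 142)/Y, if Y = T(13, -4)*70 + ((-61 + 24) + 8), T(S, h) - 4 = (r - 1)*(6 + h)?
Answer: -149326/1231 ≈ -121.30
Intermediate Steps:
T(S, h) = 46 + 7*h (T(S, h) = 4 + (8 - 1)*(6 + h) = 4 + 7*(6 + h) = 4 + (42 + 7*h) = 46 + 7*h)
Y = 1231 (Y = (46 + 7*(-4))*70 + ((-61 + 24) + 8) = (46 - 28)*70 + (-37 + 8) = 18*70 - 29 = 1260 - 29 = 1231)
(448*(-333) - 142)/Y = (448*(-333) - 142)/1231 = (-149184 - 142)*(1/1231) = -149326*1/1231 = -149326/1231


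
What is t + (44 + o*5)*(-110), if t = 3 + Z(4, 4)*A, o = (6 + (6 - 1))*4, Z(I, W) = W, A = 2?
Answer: -29029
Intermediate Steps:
o = 44 (o = (6 + 5)*4 = 11*4 = 44)
t = 11 (t = 3 + 4*2 = 3 + 8 = 11)
t + (44 + o*5)*(-110) = 11 + (44 + 44*5)*(-110) = 11 + (44 + 220)*(-110) = 11 + 264*(-110) = 11 - 29040 = -29029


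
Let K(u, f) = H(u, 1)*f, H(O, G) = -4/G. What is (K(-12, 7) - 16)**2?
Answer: 1936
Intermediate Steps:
K(u, f) = -4*f (K(u, f) = (-4/1)*f = (-4*1)*f = -4*f)
(K(-12, 7) - 16)**2 = (-4*7 - 16)**2 = (-28 - 16)**2 = (-44)**2 = 1936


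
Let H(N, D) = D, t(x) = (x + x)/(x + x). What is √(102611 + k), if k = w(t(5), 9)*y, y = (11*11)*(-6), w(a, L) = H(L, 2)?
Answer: √101159 ≈ 318.06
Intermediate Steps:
t(x) = 1 (t(x) = (2*x)/((2*x)) = (2*x)*(1/(2*x)) = 1)
w(a, L) = 2
y = -726 (y = 121*(-6) = -726)
k = -1452 (k = 2*(-726) = -1452)
√(102611 + k) = √(102611 - 1452) = √101159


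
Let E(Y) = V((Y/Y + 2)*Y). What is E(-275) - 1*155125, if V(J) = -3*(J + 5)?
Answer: -152665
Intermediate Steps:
V(J) = -15 - 3*J (V(J) = -3*(5 + J) = -15 - 3*J)
E(Y) = -15 - 9*Y (E(Y) = -15 - 3*(Y/Y + 2)*Y = -15 - 3*(1 + 2)*Y = -15 - 9*Y)
E(-275) - 1*155125 = (-15 - 9*(-275)) - 1*155125 = (-15 + 2475) - 155125 = 2460 - 155125 = -152665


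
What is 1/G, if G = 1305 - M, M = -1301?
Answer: 1/2606 ≈ 0.00038373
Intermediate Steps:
G = 2606 (G = 1305 - 1*(-1301) = 1305 + 1301 = 2606)
1/G = 1/2606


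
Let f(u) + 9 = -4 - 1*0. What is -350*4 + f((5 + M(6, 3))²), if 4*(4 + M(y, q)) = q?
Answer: -1413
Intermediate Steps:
M(y, q) = -4 + q/4
f(u) = -13 (f(u) = -9 + (-4 - 1*0) = -9 + (-4 + 0) = -9 - 4 = -13)
-350*4 + f((5 + M(6, 3))²) = -350*4 - 13 = -1400 - 13 = -1413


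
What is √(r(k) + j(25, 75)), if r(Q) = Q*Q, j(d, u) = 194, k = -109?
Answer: 5*√483 ≈ 109.89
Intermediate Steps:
r(Q) = Q²
√(r(k) + j(25, 75)) = √((-109)² + 194) = √(11881 + 194) = √12075 = 5*√483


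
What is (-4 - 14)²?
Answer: 324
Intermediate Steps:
(-4 - 14)² = (-18)² = 324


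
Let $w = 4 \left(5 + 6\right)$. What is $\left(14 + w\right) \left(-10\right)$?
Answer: $-580$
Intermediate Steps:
$w = 44$ ($w = 4 \cdot 11 = 44$)
$\left(14 + w\right) \left(-10\right) = \left(14 + 44\right) \left(-10\right) = 58 \left(-10\right) = -580$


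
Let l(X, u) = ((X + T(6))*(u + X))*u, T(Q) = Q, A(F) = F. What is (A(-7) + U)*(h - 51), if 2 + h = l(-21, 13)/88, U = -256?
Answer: 102044/11 ≈ 9276.7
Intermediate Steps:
l(X, u) = u*(6 + X)*(X + u) (l(X, u) = ((X + 6)*(u + X))*u = ((6 + X)*(X + u))*u = u*(6 + X)*(X + u))
h = 173/11 (h = -2 + (13*((-21)² + 6*(-21) + 6*13 - 21*13))/88 = -2 + (13*(441 - 126 + 78 - 273))*(1/88) = -2 + (13*120)*(1/88) = -2 + 1560*(1/88) = -2 + 195/11 = 173/11 ≈ 15.727)
(A(-7) + U)*(h - 51) = (-7 - 256)*(173/11 - 51) = -263*(-388/11) = 102044/11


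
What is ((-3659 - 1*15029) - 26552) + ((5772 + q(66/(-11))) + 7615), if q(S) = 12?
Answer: -31841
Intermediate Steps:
((-3659 - 1*15029) - 26552) + ((5772 + q(66/(-11))) + 7615) = ((-3659 - 1*15029) - 26552) + ((5772 + 12) + 7615) = ((-3659 - 15029) - 26552) + (5784 + 7615) = (-18688 - 26552) + 13399 = -45240 + 13399 = -31841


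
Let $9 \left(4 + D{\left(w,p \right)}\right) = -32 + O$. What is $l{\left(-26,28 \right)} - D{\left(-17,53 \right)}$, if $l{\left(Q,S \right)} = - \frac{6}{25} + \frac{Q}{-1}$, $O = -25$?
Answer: $\frac{2707}{75} \approx 36.093$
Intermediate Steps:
$l{\left(Q,S \right)} = - \frac{6}{25} - Q$ ($l{\left(Q,S \right)} = \left(-6\right) \frac{1}{25} + Q \left(-1\right) = - \frac{6}{25} - Q$)
$D{\left(w,p \right)} = - \frac{31}{3}$ ($D{\left(w,p \right)} = -4 + \frac{-32 - 25}{9} = -4 + \frac{1}{9} \left(-57\right) = -4 - \frac{19}{3} = - \frac{31}{3}$)
$l{\left(-26,28 \right)} - D{\left(-17,53 \right)} = \left(- \frac{6}{25} - -26\right) - - \frac{31}{3} = \left(- \frac{6}{25} + 26\right) + \frac{31}{3} = \frac{644}{25} + \frac{31}{3} = \frac{2707}{75}$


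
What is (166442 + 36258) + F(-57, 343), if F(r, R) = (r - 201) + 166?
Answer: 202608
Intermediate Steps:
F(r, R) = -35 + r (F(r, R) = (-201 + r) + 166 = -35 + r)
(166442 + 36258) + F(-57, 343) = (166442 + 36258) + (-35 - 57) = 202700 - 92 = 202608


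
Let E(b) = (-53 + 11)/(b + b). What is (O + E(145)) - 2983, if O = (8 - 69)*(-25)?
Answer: -211431/145 ≈ -1458.1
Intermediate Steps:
O = 1525 (O = -61*(-25) = 1525)
E(b) = -21/b (E(b) = -42*1/(2*b) = -21/b)
(O + E(145)) - 2983 = (1525 - 21/145) - 2983 = 221104/145 - 2983 = -211431/145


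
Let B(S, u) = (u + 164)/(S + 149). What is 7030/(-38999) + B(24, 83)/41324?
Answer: -50248202807/278805878948 ≈ -0.18023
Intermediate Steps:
B(S, u) = (164 + u)/(149 + S)
7030/(-38999) + B(24, 83)/41324 = 7030/(-38999) + ((164 + 83)/(149 + 24))/41324 = 7030*(-1/38999) + (247/173)*(1/41324) = -7030/38999 + ((1/173)*247)*(1/41324) = -7030/38999 + (247/173)*(1/41324) = -7030/38999 + 247/7149052 = -50248202807/278805878948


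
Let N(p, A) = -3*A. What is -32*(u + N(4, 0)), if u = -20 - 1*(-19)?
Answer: 32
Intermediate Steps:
u = -1 (u = -20 + 19 = -1)
-32*(u + N(4, 0)) = -32*(-1 - 3*0) = -32*(-1 + 0) = -32*(-1) = 32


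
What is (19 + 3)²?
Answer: 484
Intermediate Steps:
(19 + 3)² = 22² = 484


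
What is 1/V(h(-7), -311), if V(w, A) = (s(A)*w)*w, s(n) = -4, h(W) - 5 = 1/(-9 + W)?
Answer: -64/6241 ≈ -0.010255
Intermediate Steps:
h(W) = 5 + 1/(-9 + W)
V(w, A) = -4*w² (V(w, A) = (-4*w)*w = -4*w²)
1/V(h(-7), -311) = 1/(-4*(-44 + 5*(-7))²/(-9 - 7)²) = 1/(-4*(-44 - 35)²/256) = 1/(-4*(-1/16*(-79))²) = 1/(-4*(79/16)²) = 1/(-4*6241/256) = 1/(-6241/64) = -64/6241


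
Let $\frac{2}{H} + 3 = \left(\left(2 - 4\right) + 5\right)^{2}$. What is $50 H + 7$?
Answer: $\frac{71}{3} \approx 23.667$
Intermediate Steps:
$H = \frac{1}{3}$ ($H = \frac{2}{-3 + \left(\left(2 - 4\right) + 5\right)^{2}} = \frac{2}{-3 + \left(-2 + 5\right)^{2}} = \frac{2}{-3 + 3^{2}} = \frac{2}{-3 + 9} = \frac{2}{6} = 2 \cdot \frac{1}{6} = \frac{1}{3} \approx 0.33333$)
$50 H + 7 = 50 \cdot \frac{1}{3} + 7 = \frac{50}{3} + 7 = \frac{71}{3}$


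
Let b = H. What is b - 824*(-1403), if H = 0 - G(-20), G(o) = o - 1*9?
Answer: 1156101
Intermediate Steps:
G(o) = -9 + o (G(o) = o - 9 = -9 + o)
H = 29 (H = 0 - (-9 - 20) = 0 - 1*(-29) = 0 + 29 = 29)
b = 29
b - 824*(-1403) = 29 - 824*(-1403) = 29 + 1156072 = 1156101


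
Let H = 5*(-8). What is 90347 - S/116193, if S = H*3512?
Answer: 10497829451/116193 ≈ 90348.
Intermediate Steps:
H = -40
S = -140480 (S = -40*3512 = -140480)
90347 - S/116193 = 90347 - (-140480)/116193 = 90347 - 1*(-140480/116193) = 90347 + 140480/116193 = 10497829451/116193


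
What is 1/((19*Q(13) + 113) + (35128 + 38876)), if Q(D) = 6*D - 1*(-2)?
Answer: 1/75637 ≈ 1.3221e-5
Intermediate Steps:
Q(D) = 2 + 6*D (Q(D) = 6*D + 2 = 2 + 6*D)
1/((19*Q(13) + 113) + (35128 + 38876)) = 1/((19*(2 + 6*13) + 113) + (35128 + 38876)) = 1/((19*(2 + 78) + 113) + 74004) = 1/((19*80 + 113) + 74004) = 1/((1520 + 113) + 74004) = 1/(1633 + 74004) = 1/75637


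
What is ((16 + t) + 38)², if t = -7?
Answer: 2209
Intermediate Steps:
((16 + t) + 38)² = ((16 - 7) + 38)² = (9 + 38)² = 47² = 2209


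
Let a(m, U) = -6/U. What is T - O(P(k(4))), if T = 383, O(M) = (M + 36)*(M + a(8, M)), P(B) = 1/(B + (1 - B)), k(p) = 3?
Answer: 568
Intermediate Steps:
P(B) = 1 (P(B) = 1/1 = 1)
O(M) = (36 + M)*(M - 6/M) (O(M) = (M + 36)*(M - 6/M) = (36 + M)*(M - 6/M))
T - O(P(k(4))) = 383 - (-6 + 1**2 - 216/1 + 36*1) = 383 - (-6 + 1 - 216*1 + 36) = 383 - (-6 + 1 - 216 + 36) = 383 - 1*(-185) = 383 + 185 = 568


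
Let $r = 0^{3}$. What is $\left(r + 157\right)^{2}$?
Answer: $24649$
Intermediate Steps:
$r = 0$
$\left(r + 157\right)^{2} = \left(0 + 157\right)^{2} = 157^{2} = 24649$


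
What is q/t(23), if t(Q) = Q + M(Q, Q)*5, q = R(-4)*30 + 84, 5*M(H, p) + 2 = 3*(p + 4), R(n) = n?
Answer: -6/17 ≈ -0.35294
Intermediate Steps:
M(H, p) = 2 + 3*p/5 (M(H, p) = -⅖ + (3*(p + 4))/5 = -⅖ + (3*(4 + p))/5 = -⅖ + (12 + 3*p)/5 = -⅖ + (12/5 + 3*p/5) = 2 + 3*p/5)
q = -36 (q = -4*30 + 84 = -120 + 84 = -36)
t(Q) = 10 + 4*Q (t(Q) = Q + (2 + 3*Q/5)*5 = Q + (10 + 3*Q) = 10 + 4*Q)
q/t(23) = -36/(10 + 4*23) = -36/(10 + 92) = -36/102 = -36*1/102 = -6/17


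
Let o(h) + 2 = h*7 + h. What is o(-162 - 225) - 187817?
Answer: -190915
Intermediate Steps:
o(h) = -2 + 8*h (o(h) = -2 + (h*7 + h) = -2 + (7*h + h) = -2 + 8*h)
o(-162 - 225) - 187817 = (-2 + 8*(-162 - 225)) - 187817 = (-2 + 8*(-387)) - 187817 = (-2 - 3096) - 187817 = -3098 - 187817 = -190915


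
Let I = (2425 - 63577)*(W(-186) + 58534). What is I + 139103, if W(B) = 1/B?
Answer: -110959283823/31 ≈ -3.5793e+9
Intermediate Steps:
I = -110963596016/31 (I = (2425 - 63577)*(1/(-186) + 58534) = -61152*(-1/186 + 58534) = -61152*10887323/186 = -110963596016/31 ≈ -3.5795e+9)
I + 139103 = -110963596016/31 + 139103 = -110959283823/31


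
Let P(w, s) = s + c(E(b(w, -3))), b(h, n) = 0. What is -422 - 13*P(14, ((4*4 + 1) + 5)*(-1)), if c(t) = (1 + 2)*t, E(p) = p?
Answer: -136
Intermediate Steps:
c(t) = 3*t
P(w, s) = s (P(w, s) = s + 3*0 = s + 0 = s)
-422 - 13*P(14, ((4*4 + 1) + 5)*(-1)) = -422 - 13*((4*4 + 1) + 5)*(-1) = -422 - 13*((16 + 1) + 5)*(-1) = -422 - 13*(17 + 5)*(-1) = -422 - 286*(-1) = -422 - 13*(-22) = -422 + 286 = -136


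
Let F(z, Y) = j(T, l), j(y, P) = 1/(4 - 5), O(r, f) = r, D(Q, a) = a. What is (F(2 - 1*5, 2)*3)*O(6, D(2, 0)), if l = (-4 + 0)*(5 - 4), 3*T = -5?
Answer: -18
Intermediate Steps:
T = -5/3 (T = (⅓)*(-5) = -5/3 ≈ -1.6667)
l = -4 (l = -4*1 = -4)
j(y, P) = -1 (j(y, P) = 1/(-1) = -1)
F(z, Y) = -1
(F(2 - 1*5, 2)*3)*O(6, D(2, 0)) = -1*3*6 = -3*6 = -18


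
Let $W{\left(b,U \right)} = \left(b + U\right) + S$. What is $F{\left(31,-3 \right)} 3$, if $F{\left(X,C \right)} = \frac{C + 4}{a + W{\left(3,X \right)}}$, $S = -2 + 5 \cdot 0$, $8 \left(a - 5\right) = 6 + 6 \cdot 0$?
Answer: $\frac{12}{151} \approx 0.07947$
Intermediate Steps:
$a = \frac{23}{4}$ ($a = 5 + \frac{6 + 6 \cdot 0}{8} = 5 + \frac{6 + 0}{8} = 5 + \frac{1}{8} \cdot 6 = 5 + \frac{3}{4} = \frac{23}{4} \approx 5.75$)
$S = -2$ ($S = -2 + 0 = -2$)
$W{\left(b,U \right)} = -2 + U + b$ ($W{\left(b,U \right)} = \left(b + U\right) - 2 = \left(U + b\right) - 2 = -2 + U + b$)
$F{\left(X,C \right)} = \frac{4 + C}{\frac{27}{4} + X}$ ($F{\left(X,C \right)} = \frac{C + 4}{\frac{23}{4} + \left(-2 + X + 3\right)} = \frac{4 + C}{\frac{23}{4} + \left(1 + X\right)} = \frac{4 + C}{\frac{27}{4} + X}$)
$F{\left(31,-3 \right)} 3 = \frac{4 \left(4 - 3\right)}{27 + 4 \cdot 31} \cdot 3 = 4 \frac{1}{27 + 124} \cdot 1 \cdot 3 = 4 \cdot \frac{1}{151} \cdot 1 \cdot 3 = \frac{4}{151} \cdot 3 = \frac{12}{151}$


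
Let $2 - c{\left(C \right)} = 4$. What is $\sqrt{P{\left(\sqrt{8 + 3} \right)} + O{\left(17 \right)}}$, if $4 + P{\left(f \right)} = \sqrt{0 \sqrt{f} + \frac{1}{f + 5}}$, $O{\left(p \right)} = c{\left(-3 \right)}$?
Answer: $\frac{\sqrt{1 - 6 \sqrt{5 + \sqrt{11}}}}{\sqrt[4]{5 + \sqrt{11}}} \approx 2.3777 i$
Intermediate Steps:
$c{\left(C \right)} = -2$ ($c{\left(C \right)} = 2 - 4 = -2$)
$O{\left(p \right)} = -2$
$P{\left(f \right)} = -4 + \sqrt{\frac{1}{5 + f}}$ ($P{\left(f \right)} = -4 + \sqrt{0 \sqrt{f} + \frac{1}{f + 5}} = -4 + \sqrt{0 + \frac{1}{5 + f}} = -4 + \sqrt{\frac{1}{5 + f}}$)
$\sqrt{P{\left(\sqrt{8 + 3} \right)} + O{\left(17 \right)}} = \sqrt{\left(-4 + \sqrt{\frac{1}{5 + \sqrt{8 + 3}}}\right) - 2} = \sqrt{\left(-4 + \sqrt{\frac{1}{5 + \sqrt{11}}}\right) - 2} = \sqrt{\left(-4 + \frac{1}{\sqrt{5 + \sqrt{11}}}\right) - 2} = \sqrt{-6 + \frac{1}{\sqrt{5 + \sqrt{11}}}}$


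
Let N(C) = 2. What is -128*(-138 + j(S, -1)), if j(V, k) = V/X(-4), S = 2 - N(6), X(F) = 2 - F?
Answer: 17664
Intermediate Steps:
S = 0 (S = 2 - 1*2 = 2 - 2 = 0)
j(V, k) = V/6 (j(V, k) = V/(2 - 1*(-4)) = V/(2 + 4) = V/6)
-128*(-138 + j(S, -1)) = -128*(-138 + (1/6)*0) = -128*(-138 + 0) = -128*(-138) = 17664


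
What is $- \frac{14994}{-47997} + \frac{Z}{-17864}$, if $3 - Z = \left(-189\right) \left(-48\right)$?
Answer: $\frac{78126401}{95268712} \approx 0.82006$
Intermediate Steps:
$Z = -9069$ ($Z = 3 - \left(-189\right) \left(-48\right) = 3 - 9072 = -9069$)
$- \frac{14994}{-47997} + \frac{Z}{-17864} = - \frac{14994}{-47997} - \frac{9069}{-17864} = \left(-14994\right) \left(- \frac{1}{47997}\right) - - \frac{9069}{17864} = \frac{1666}{5333} + \frac{9069}{17864} = \frac{78126401}{95268712}$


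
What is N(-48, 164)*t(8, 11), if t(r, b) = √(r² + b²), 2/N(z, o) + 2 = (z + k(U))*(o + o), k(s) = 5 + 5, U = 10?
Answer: -√185/6233 ≈ -0.0021822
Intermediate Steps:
k(s) = 10
N(z, o) = 2/(-2 + 2*o*(10 + z)) (N(z, o) = 2/(-2 + (z + 10)*(o + o)) = 2/(-2 + (10 + z)*(2*o)) = 2/(-2 + 2*o*(10 + z)))
t(r, b) = √(b² + r²)
N(-48, 164)*t(8, 11) = √(11² + 8²)/(-1 + 10*164 + 164*(-48)) = √(121 + 64)/(-1 + 1640 - 7872) = √185/(-6233) = -√185/6233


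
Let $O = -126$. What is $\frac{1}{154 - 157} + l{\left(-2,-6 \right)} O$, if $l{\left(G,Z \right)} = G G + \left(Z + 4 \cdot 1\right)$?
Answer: $- \frac{757}{3} \approx -252.33$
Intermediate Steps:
$l{\left(G,Z \right)} = 4 + Z + G^{2}$ ($l{\left(G,Z \right)} = G^{2} + \left(Z + 4\right) = G^{2} + \left(4 + Z\right) = 4 + Z + G^{2}$)
$\frac{1}{154 - 157} + l{\left(-2,-6 \right)} O = \frac{1}{154 - 157} + \left(4 - 6 + \left(-2\right)^{2}\right) \left(-126\right) = \frac{1}{-3} + \left(4 - 6 + 4\right) \left(-126\right) = - \frac{1}{3} + 2 \left(-126\right) = - \frac{1}{3} - 252 = - \frac{757}{3}$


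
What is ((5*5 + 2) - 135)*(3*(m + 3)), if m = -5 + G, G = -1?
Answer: 972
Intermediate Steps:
m = -6 (m = -5 - 1 = -6)
((5*5 + 2) - 135)*(3*(m + 3)) = ((5*5 + 2) - 135)*(3*(-6 + 3)) = ((25 + 2) - 135)*(3*(-3)) = (27 - 135)*(-9) = -108*(-9) = 972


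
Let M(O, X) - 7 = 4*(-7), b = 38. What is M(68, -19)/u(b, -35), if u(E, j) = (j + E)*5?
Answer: -7/5 ≈ -1.4000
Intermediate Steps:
M(O, X) = -21 (M(O, X) = 7 + 4*(-7) = 7 - 28 = -21)
u(E, j) = 5*E + 5*j (u(E, j) = (E + j)*5 = 5*E + 5*j)
M(68, -19)/u(b, -35) = -21/(5*38 + 5*(-35)) = -21/(190 - 175) = -21/15 = -21*1/15 = -7/5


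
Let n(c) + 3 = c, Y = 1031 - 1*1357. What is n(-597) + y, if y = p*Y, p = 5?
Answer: -2230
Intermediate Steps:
Y = -326 (Y = 1031 - 1357 = -326)
n(c) = -3 + c
y = -1630 (y = 5*(-326) = -1630)
n(-597) + y = (-3 - 597) - 1630 = -600 - 1630 = -2230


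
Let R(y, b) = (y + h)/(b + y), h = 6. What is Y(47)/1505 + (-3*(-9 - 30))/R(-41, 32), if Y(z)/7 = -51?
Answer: 44922/1505 ≈ 29.849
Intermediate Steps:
R(y, b) = (6 + y)/(b + y) (R(y, b) = (y + 6)/(b + y) = (6 + y)/(b + y))
Y(z) = -357 (Y(z) = 7*(-51) = -357)
Y(47)/1505 + (-3*(-9 - 30))/R(-41, 32) = -357/1505 + (-3*(-9 - 30))/(((6 - 41)/(32 - 41))) = -357*1/1505 + (-3*(-39))/((-35/(-9))) = -51/215 + 117/((-1/9*(-35))) = -51/215 + 117/(35/9) = -51/215 + 117*(9/35) = -51/215 + 1053/35 = 44922/1505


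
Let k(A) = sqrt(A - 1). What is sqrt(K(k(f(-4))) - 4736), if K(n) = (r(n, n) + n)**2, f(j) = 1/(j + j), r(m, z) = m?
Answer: I*sqrt(18962)/2 ≈ 68.851*I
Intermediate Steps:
f(j) = 1/(2*j)
k(A) = sqrt(-1 + A)
K(n) = 4*n**2 (K(n) = (n + n)**2 = (2*n)**2 = 4*n**2)
sqrt(K(k(f(-4))) - 4736) = sqrt(4*(sqrt(-1 + (1/2)/(-4)))**2 - 4736) = sqrt(4*(sqrt(-1 + (1/2)*(-1/4)))**2 - 4736) = sqrt(4*(sqrt(-1 - 1/8))**2 - 4736) = sqrt(4*(sqrt(-9/8))**2 - 4736) = sqrt(4*(3*I*sqrt(2)/4)**2 - 4736) = sqrt(4*(-9/8) - 4736) = sqrt(-9/2 - 4736) = sqrt(-9481/2) = I*sqrt(18962)/2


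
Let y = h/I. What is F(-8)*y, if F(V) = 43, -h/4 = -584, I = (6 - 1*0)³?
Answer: 12556/27 ≈ 465.04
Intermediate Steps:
I = 216 (I = (6 + 0)³ = 6³ = 216)
h = 2336 (h = -4*(-584) = 2336)
y = 292/27 (y = 2336/216 = 2336*(1/216) = 292/27 ≈ 10.815)
F(-8)*y = 43*(292/27) = 12556/27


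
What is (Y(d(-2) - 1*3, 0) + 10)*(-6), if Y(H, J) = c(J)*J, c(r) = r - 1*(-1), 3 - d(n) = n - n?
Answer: -60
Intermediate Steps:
d(n) = 3 (d(n) = 3 - (n - n) = 3 - 1*0 = 3 + 0 = 3)
c(r) = 1 + r (c(r) = r + 1 = 1 + r)
Y(H, J) = J*(1 + J) (Y(H, J) = (1 + J)*J = J*(1 + J))
(Y(d(-2) - 1*3, 0) + 10)*(-6) = (0*(1 + 0) + 10)*(-6) = (0*1 + 10)*(-6) = (0 + 10)*(-6) = 10*(-6) = -60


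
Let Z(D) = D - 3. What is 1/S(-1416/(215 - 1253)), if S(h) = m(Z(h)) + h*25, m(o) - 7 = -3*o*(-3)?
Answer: 173/4564 ≈ 0.037905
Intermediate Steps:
Z(D) = -3 + D
m(o) = 7 + 9*o (m(o) = 7 - 3*o*(-3) = 7 + 9*o)
S(h) = -20 + 34*h (S(h) = (7 + 9*(-3 + h)) + h*25 = (7 + (-27 + 9*h)) + 25*h = (-20 + 9*h) + 25*h = -20 + 34*h)
1/S(-1416/(215 - 1253)) = 1/(-20 + 34*(-1416/(215 - 1253))) = 1/(-20 + 34*(-1416/(-1038))) = 1/(-20 + 34*(-1416*(-1/1038))) = 1/(-20 + 34*(236/173)) = 1/(-20 + 8024/173) = 1/(4564/173) = 173/4564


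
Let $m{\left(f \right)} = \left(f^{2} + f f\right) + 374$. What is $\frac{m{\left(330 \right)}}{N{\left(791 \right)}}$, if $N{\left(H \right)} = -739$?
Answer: $- \frac{218174}{739} \approx -295.23$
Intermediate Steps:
$m{\left(f \right)} = 374 + 2 f^{2}$ ($m{\left(f \right)} = \left(f^{2} + f^{2}\right) + 374 = 2 f^{2} + 374 = 374 + 2 f^{2}$)
$\frac{m{\left(330 \right)}}{N{\left(791 \right)}} = \frac{374 + 2 \cdot 330^{2}}{-739} = \left(374 + 2 \cdot 108900\right) \left(- \frac{1}{739}\right) = \left(374 + 217800\right) \left(- \frac{1}{739}\right) = 218174 \left(- \frac{1}{739}\right) = - \frac{218174}{739}$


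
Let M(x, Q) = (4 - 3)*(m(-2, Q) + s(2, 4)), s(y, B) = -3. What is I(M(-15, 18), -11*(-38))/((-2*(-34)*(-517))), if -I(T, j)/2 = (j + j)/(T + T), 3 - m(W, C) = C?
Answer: -19/14382 ≈ -0.0013211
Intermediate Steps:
m(W, C) = 3 - C
M(x, Q) = -Q (M(x, Q) = (4 - 3)*((3 - Q) - 3) = 1*(-Q) = -Q)
I(T, j) = -2*j/T (I(T, j) = -2*(j + j)/(T + T) = -2*2*j/(2*T) = -2*2*j*1/(2*T) = -2*j/T)
I(M(-15, 18), -11*(-38))/((-2*(-34)*(-517))) = (-2*(-11*(-38))/((-1*18)))/((-2*(-34)*(-517))) = (-2*418/(-18))/((68*(-517))) = -2*418*(-1/18)/(-35156) = (418/9)*(-1/35156) = -19/14382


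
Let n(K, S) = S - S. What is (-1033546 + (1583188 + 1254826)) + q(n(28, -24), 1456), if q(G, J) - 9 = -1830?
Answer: 1802647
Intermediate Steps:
n(K, S) = 0
q(G, J) = -1821 (q(G, J) = 9 - 1830 = -1821)
(-1033546 + (1583188 + 1254826)) + q(n(28, -24), 1456) = (-1033546 + (1583188 + 1254826)) - 1821 = (-1033546 + 2838014) - 1821 = 1804468 - 1821 = 1802647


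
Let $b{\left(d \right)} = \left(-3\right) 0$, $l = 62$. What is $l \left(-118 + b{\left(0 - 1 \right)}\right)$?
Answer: $-7316$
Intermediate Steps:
$b{\left(d \right)} = 0$
$l \left(-118 + b{\left(0 - 1 \right)}\right) = 62 \left(-118 + 0\right) = 62 \left(-118\right) = -7316$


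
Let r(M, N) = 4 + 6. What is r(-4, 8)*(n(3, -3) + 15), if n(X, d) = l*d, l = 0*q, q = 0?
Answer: 150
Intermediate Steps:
l = 0 (l = 0*0 = 0)
n(X, d) = 0 (n(X, d) = 0*d = 0)
r(M, N) = 10
r(-4, 8)*(n(3, -3) + 15) = 10*(0 + 15) = 10*15 = 150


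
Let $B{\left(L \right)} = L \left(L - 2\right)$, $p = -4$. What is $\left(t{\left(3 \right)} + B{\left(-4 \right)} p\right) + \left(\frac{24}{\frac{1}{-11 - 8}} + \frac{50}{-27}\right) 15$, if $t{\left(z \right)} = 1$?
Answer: $- \frac{62665}{9} \approx -6962.8$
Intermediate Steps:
$B{\left(L \right)} = L \left(-2 + L\right)$
$\left(t{\left(3 \right)} + B{\left(-4 \right)} p\right) + \left(\frac{24}{\frac{1}{-11 - 8}} + \frac{50}{-27}\right) 15 = \left(1 + - 4 \left(-2 - 4\right) \left(-4\right)\right) + \left(\frac{24}{\frac{1}{-11 - 8}} + \frac{50}{-27}\right) 15 = \left(1 + \left(-4\right) \left(-6\right) \left(-4\right)\right) + \left(\frac{24}{\frac{1}{-19}} + 50 \left(- \frac{1}{27}\right)\right) 15 = \left(1 + 24 \left(-4\right)\right) + \left(\frac{24}{- \frac{1}{19}} - \frac{50}{27}\right) 15 = \left(1 - 96\right) + \left(24 \left(-19\right) - \frac{50}{27}\right) 15 = -95 + \left(-456 - \frac{50}{27}\right) 15 = -95 - \frac{61810}{9} = - \frac{62665}{9}$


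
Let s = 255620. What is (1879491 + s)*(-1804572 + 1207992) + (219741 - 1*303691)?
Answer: -1273764604330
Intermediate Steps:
(1879491 + s)*(-1804572 + 1207992) + (219741 - 1*303691) = (1879491 + 255620)*(-1804572 + 1207992) + (219741 - 1*303691) = 2135111*(-596580) + (219741 - 303691) = -1273764520380 - 83950 = -1273764604330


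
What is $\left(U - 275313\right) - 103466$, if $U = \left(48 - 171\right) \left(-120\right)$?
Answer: $-364019$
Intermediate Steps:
$U = 14760$ ($U = \left(-123\right) \left(-120\right) = 14760$)
$\left(U - 275313\right) - 103466 = \left(14760 - 275313\right) - 103466 = -260553 - 103466 = -364019$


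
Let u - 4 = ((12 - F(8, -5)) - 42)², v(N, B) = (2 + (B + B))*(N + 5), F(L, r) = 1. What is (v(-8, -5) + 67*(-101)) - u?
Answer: -7708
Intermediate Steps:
v(N, B) = (2 + 2*B)*(5 + N)
u = 965 (u = 4 + ((12 - 1*1) - 42)² = 4 + ((12 - 1) - 42)² = 4 + (11 - 42)² = 4 + (-31)² = 4 + 961 = 965)
(v(-8, -5) + 67*(-101)) - u = ((10 + 2*(-8) + 10*(-5) + 2*(-5)*(-8)) + 67*(-101)) - 1*965 = ((10 - 16 - 50 + 80) - 6767) - 965 = (24 - 6767) - 965 = -6743 - 965 = -7708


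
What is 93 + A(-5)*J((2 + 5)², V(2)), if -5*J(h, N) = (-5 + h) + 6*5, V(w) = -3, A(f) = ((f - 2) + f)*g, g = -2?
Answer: -1311/5 ≈ -262.20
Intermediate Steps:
A(f) = 4 - 4*f (A(f) = ((f - 2) + f)*(-2) = ((-2 + f) + f)*(-2) = (-2 + 2*f)*(-2) = 4 - 4*f)
J(h, N) = -5 - h/5 (J(h, N) = -((-5 + h) + 6*5)/5 = -((-5 + h) + 30)/5 = -(25 + h)/5 = -5 - h/5)
93 + A(-5)*J((2 + 5)², V(2)) = 93 + (4 - 4*(-5))*(-5 - (2 + 5)²/5) = 93 + (4 + 20)*(-5 - ⅕*7²) = 93 + 24*(-5 - ⅕*49) = 93 + 24*(-5 - 49/5) = 93 + 24*(-74/5) = 93 - 1776/5 = -1311/5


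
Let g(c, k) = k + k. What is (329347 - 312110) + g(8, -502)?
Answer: 16233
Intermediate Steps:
g(c, k) = 2*k
(329347 - 312110) + g(8, -502) = (329347 - 312110) + 2*(-502) = 17237 - 1004 = 16233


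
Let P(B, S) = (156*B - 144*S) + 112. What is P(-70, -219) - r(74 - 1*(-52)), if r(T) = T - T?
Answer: 20728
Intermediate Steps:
r(T) = 0
P(B, S) = 112 - 144*S + 156*B (P(B, S) = (-144*S + 156*B) + 112 = 112 - 144*S + 156*B)
P(-70, -219) - r(74 - 1*(-52)) = (112 - 144*(-219) + 156*(-70)) - 1*0 = (112 + 31536 - 10920) + 0 = 20728 + 0 = 20728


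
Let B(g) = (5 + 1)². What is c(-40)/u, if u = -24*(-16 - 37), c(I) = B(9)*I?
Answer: -60/53 ≈ -1.1321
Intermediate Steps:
B(g) = 36 (B(g) = 6² = 36)
c(I) = 36*I
u = 1272 (u = -24*(-53) = 1272)
c(-40)/u = (36*(-40))/1272 = -1440*1/1272 = -60/53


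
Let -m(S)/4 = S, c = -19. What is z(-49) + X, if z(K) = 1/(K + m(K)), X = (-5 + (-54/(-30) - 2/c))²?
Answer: 12715117/1326675 ≈ 9.5842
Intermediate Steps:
m(S) = -4*S
X = 86436/9025 (X = (-5 + (-54/(-30) - 2/(-19)))² = (-5 + (-54*(-1/30) - 2*(-1/19)))² = (-5 + (9/5 + 2/19))² = (-5 + 181/95)² = (-294/95)² = 86436/9025 ≈ 9.5774)
z(K) = -1/(3*K) (z(K) = 1/(K - 4*K) = 1/(-3*K) = -1/(3*K))
z(-49) + X = -⅓/(-49) + 86436/9025 = -⅓*(-1/49) + 86436/9025 = 1/147 + 86436/9025 = 12715117/1326675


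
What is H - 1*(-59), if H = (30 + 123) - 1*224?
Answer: -12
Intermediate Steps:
H = -71 (H = 153 - 224 = -71)
H - 1*(-59) = -71 - 1*(-59) = -71 + 59 = -12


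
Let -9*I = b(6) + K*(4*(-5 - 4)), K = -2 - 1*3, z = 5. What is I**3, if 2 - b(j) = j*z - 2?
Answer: -3652264/729 ≈ -5010.0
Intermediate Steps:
b(j) = 4 - 5*j (b(j) = 2 - (j*5 - 2) = 2 - (5*j - 2) = 2 - (-2 + 5*j) = 2 + (2 - 5*j) = 4 - 5*j)
K = -5 (K = -2 - 3 = -5)
I = -154/9 (I = -((4 - 5*6) - 20*(-5 - 4))/9 = -((4 - 30) - 20*(-9))/9 = -(-26 - 5*(-36))/9 = -(-26 + 180)/9 = -1/9*154 = -154/9 ≈ -17.111)
I**3 = (-154/9)**3 = -3652264/729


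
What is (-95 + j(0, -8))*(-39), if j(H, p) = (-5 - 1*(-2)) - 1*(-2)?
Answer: 3744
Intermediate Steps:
j(H, p) = -1 (j(H, p) = (-5 + 2) + 2 = -3 + 2 = -1)
(-95 + j(0, -8))*(-39) = (-95 - 1)*(-39) = -96*(-39) = 3744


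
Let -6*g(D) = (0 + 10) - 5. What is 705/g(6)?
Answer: -846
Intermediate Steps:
g(D) = -⅚ (g(D) = -((0 + 10) - 5)/6 = -(10 - 5)/6 = -⅙*5 = -⅚)
705/g(6) = 705/(-⅚) = 705*(-6/5) = -846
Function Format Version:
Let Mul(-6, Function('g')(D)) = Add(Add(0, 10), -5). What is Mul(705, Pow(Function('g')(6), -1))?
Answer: -846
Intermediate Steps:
Function('g')(D) = Rational(-5, 6) (Function('g')(D) = Mul(Rational(-1, 6), Add(Add(0, 10), -5)) = Mul(Rational(-1, 6), Add(10, -5)) = Mul(Rational(-1, 6), 5) = Rational(-5, 6))
Mul(705, Pow(Function('g')(6), -1)) = Mul(705, Pow(Rational(-5, 6), -1)) = Mul(705, Rational(-6, 5)) = -846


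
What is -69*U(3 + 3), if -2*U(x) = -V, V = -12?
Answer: 414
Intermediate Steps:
U(x) = -6 (U(x) = -(-1)*(-12)/2 = -1/2*12 = -6)
-69*U(3 + 3) = -69*(-6) = 414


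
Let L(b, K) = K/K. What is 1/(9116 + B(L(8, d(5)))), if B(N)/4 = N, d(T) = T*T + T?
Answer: 1/9120 ≈ 0.00010965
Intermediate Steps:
d(T) = T + T² (d(T) = T² + T = T + T²)
L(b, K) = 1
B(N) = 4*N
1/(9116 + B(L(8, d(5)))) = 1/(9116 + 4*1) = 1/(9116 + 4) = 1/9120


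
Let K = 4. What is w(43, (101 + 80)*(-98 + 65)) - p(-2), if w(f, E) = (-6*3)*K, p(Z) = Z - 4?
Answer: -66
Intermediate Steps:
p(Z) = -4 + Z
w(f, E) = -72 (w(f, E) = -6*3*4 = -18*4 = -72)
w(43, (101 + 80)*(-98 + 65)) - p(-2) = -72 - (-4 - 2) = -72 - 1*(-6) = -72 + 6 = -66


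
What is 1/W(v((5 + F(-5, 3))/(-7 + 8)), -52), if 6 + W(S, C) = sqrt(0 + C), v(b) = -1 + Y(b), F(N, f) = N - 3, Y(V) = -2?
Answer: -3/44 - I*sqrt(13)/44 ≈ -0.068182 - 0.081944*I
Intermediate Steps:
F(N, f) = -3 + N
v(b) = -3 (v(b) = -1 - 2 = -3)
W(S, C) = -6 + sqrt(C) (W(S, C) = -6 + sqrt(0 + C) = -6 + sqrt(C))
1/W(v((5 + F(-5, 3))/(-7 + 8)), -52) = 1/(-6 + sqrt(-52)) = 1/(-6 + 2*I*sqrt(13))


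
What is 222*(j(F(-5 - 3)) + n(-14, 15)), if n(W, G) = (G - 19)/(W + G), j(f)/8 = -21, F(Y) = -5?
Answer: -38184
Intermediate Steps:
j(f) = -168 (j(f) = 8*(-21) = -168)
n(W, G) = (-19 + G)/(G + W)
222*(j(F(-5 - 3)) + n(-14, 15)) = 222*(-168 + (-19 + 15)/(15 - 14)) = 222*(-168 - 4/1) = 222*(-168 + 1*(-4)) = 222*(-168 - 4) = 222*(-172) = -38184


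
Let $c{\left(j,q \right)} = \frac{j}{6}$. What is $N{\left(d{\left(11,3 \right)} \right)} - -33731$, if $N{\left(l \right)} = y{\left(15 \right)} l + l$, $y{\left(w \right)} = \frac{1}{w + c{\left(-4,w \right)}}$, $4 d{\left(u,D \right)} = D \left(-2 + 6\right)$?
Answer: $\frac{1450571}{43} \approx 33734.0$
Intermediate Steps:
$c{\left(j,q \right)} = \frac{j}{6}$ ($c{\left(j,q \right)} = j \frac{1}{6} = \frac{j}{6}$)
$d{\left(u,D \right)} = D$ ($d{\left(u,D \right)} = \frac{D \left(-2 + 6\right)}{4} = \frac{D 4}{4} = \frac{4 D}{4} = D$)
$y{\left(w \right)} = \frac{1}{- \frac{2}{3} + w}$ ($y{\left(w \right)} = \frac{1}{w + \frac{1}{6} \left(-4\right)} = \frac{1}{w - \frac{2}{3}} = \frac{1}{- \frac{2}{3} + w}$)
$N{\left(l \right)} = \frac{46 l}{43}$ ($N{\left(l \right)} = \frac{3}{-2 + 3 \cdot 15} l + l = \frac{3}{-2 + 45} l + l = \frac{3}{43} l + l = 3 \cdot \frac{1}{43} l + l = \frac{3 l}{43} + l = \frac{46 l}{43}$)
$N{\left(d{\left(11,3 \right)} \right)} - -33731 = \frac{46}{43} \cdot 3 - -33731 = \frac{138}{43} + 33731 = \frac{1450571}{43}$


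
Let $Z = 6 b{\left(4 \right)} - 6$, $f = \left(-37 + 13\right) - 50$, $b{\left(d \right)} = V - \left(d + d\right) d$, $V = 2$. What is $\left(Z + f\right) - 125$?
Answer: $-385$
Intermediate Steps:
$b{\left(d \right)} = 2 - 2 d^{2}$ ($b{\left(d \right)} = 2 - \left(d + d\right) d = 2 - 2 d d = 2 - 2 d^{2}$)
$f = -74$ ($f = -24 - 50 = -74$)
$Z = -186$ ($Z = 6 \left(2 - 2 \cdot 4^{2}\right) - 6 = 6 \left(2 - 32\right) - 6 = 6 \left(-30\right) - 6 = -180 - 6 = -186$)
$\left(Z + f\right) - 125 = \left(-186 - 74\right) - 125 = -260 - 125 = -385$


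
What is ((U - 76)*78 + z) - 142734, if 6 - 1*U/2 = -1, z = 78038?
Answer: -69532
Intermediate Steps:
U = 14 (U = 12 - 2*(-1) = 12 + 2 = 14)
((U - 76)*78 + z) - 142734 = ((14 - 76)*78 + 78038) - 142734 = (-62*78 + 78038) - 142734 = (-4836 + 78038) - 142734 = 73202 - 142734 = -69532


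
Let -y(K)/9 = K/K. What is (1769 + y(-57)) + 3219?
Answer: 4979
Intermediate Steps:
y(K) = -9 (y(K) = -9*K/K = -9*1 = -9)
(1769 + y(-57)) + 3219 = (1769 - 9) + 3219 = 1760 + 3219 = 4979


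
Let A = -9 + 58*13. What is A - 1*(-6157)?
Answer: 6902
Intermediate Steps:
A = 745 (A = -9 + 754 = 745)
A - 1*(-6157) = 745 - 1*(-6157) = 745 + 6157 = 6902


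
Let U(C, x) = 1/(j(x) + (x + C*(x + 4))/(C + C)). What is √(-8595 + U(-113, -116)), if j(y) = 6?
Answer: 23*I*√127018086/2796 ≈ 92.709*I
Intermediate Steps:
U(C, x) = 1/(6 + (x + C*(4 + x))/(2*C)) (U(C, x) = 1/(6 + (x + C*(x + 4))/(C + C)) = 1/(6 + (x + C*(4 + x))/((2*C))) = 1/(6 + (x + C*(4 + x))*(1/(2*C))) = 1/(6 + (x + C*(4 + x))/(2*C)))
√(-8595 + U(-113, -116)) = √(-8595 + 2*(-113)/(-116 + 16*(-113) - 113*(-116))) = √(-8595 + 2*(-113)/(-116 - 1808 + 13108)) = √(-8595 + 2*(-113)/11184) = √(-8595 + 2*(-113)*(1/11184)) = √(-8595 - 113/5592) = √(-48063353/5592) = 23*I*√127018086/2796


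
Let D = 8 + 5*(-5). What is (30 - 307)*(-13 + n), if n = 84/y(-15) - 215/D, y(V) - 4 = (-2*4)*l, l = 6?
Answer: 117171/187 ≈ 626.58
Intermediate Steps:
D = -17 (D = 8 - 25 = -17)
y(V) = -44 (y(V) = 4 - 2*4*6 = 4 - 8*6 = 4 - 48 = -44)
n = 2008/187 (n = 84/(-44) - 215/(-17) = 84*(-1/44) - 215*(-1/17) = -21/11 + 215/17 = 2008/187 ≈ 10.738)
(30 - 307)*(-13 + n) = (30 - 307)*(-13 + 2008/187) = -277*(-423/187) = 117171/187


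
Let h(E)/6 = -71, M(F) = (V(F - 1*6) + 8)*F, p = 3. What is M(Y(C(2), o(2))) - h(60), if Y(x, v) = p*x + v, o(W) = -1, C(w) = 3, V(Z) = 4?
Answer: 522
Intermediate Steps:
Y(x, v) = v + 3*x (Y(x, v) = 3*x + v = v + 3*x)
M(F) = 12*F (M(F) = (4 + 8)*F = 12*F)
h(E) = -426 (h(E) = 6*(-71) = -426)
M(Y(C(2), o(2))) - h(60) = 12*(-1 + 3*3) - 1*(-426) = 12*(-1 + 9) + 426 = 12*8 + 426 = 96 + 426 = 522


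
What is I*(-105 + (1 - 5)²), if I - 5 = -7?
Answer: 178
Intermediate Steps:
I = -2 (I = 5 - 7 = -2)
I*(-105 + (1 - 5)²) = -2*(-105 + (1 - 5)²) = -2*(-105 + (-4)²) = -2*(-105 + 16) = -2*(-89) = 178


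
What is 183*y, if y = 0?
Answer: 0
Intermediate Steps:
183*y = 183*0 = 0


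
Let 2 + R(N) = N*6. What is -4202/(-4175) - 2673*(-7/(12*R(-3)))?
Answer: -5140663/66800 ≈ -76.956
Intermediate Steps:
R(N) = -2 + 6*N (R(N) = -2 + N*6 = -2 + 6*N)
-4202/(-4175) - 2673*(-7/(12*R(-3))) = -4202/(-4175) - 2673*(-7/(12*(-2 + 6*(-3)))) = -4202*(-1/4175) - 2673*(-7/(12*(-2 - 18))) = 4202/4175 - 2673/(((6/7)*(-2))*(-20)) = 4202/4175 - 2673/((-12/7*(-20))) = 4202/4175 - 2673/240/7 = 4202/4175 - 2673*7/240 = 4202/4175 - 6237/80 = -5140663/66800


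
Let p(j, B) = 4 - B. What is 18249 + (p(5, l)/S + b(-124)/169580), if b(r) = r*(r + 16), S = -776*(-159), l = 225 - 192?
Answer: 95458461405497/5230864680 ≈ 18249.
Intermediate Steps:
l = 33
S = 123384
b(r) = r*(16 + r)
18249 + (p(5, l)/S + b(-124)/169580) = 18249 + ((4 - 1*33)/123384 - 124*(16 - 124)/169580) = 18249 + ((4 - 33)*(1/123384) - 124*(-108)*(1/169580)) = 18249 + (-29*1/123384 + 13392*(1/169580)) = 18249 + (-29/123384 + 3348/42395) = 18249 + 411860177/5230864680 = 95458461405497/5230864680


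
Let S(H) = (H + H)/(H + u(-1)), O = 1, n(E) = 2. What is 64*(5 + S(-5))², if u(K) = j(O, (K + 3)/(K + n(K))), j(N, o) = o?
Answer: 40000/9 ≈ 4444.4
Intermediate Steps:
u(K) = (3 + K)/(2 + K) (u(K) = (K + 3)/(K + 2) = (3 + K)/(2 + K))
S(H) = 2*H/(2 + H) (S(H) = (H + H)/(H + (3 - 1)/(2 - 1)) = (2*H)/(H + 2/1) = (2*H)/(H + 1*2) = (2*H)/(H + 2) = (2*H)/(2 + H) = 2*H/(2 + H))
64*(5 + S(-5))² = 64*(5 + 2*(-5)/(2 - 5))² = 64*(5 + 2*(-5)/(-3))² = 64*(5 + 2*(-5)*(-⅓))² = 64*(5 + 10/3)² = 64*(25/3)² = 64*(625/9) = 40000/9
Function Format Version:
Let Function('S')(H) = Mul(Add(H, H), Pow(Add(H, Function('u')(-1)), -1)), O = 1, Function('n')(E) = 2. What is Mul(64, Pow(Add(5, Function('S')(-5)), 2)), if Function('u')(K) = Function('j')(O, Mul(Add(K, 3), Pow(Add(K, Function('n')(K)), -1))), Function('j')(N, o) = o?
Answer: Rational(40000, 9) ≈ 4444.4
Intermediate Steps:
Function('u')(K) = Mul(Pow(Add(2, K), -1), Add(3, K)) (Function('u')(K) = Mul(Add(K, 3), Pow(Add(K, 2), -1)) = Mul(Add(3, K), Pow(Add(2, K), -1)) = Mul(Pow(Add(2, K), -1), Add(3, K)))
Function('S')(H) = Mul(2, H, Pow(Add(2, H), -1)) (Function('S')(H) = Mul(Add(H, H), Pow(Add(H, Mul(Pow(Add(2, -1), -1), Add(3, -1))), -1)) = Mul(Mul(2, H), Pow(Add(H, Mul(Pow(1, -1), 2)), -1)) = Mul(Mul(2, H), Pow(Add(H, Mul(1, 2)), -1)) = Mul(Mul(2, H), Pow(Add(H, 2), -1)) = Mul(Mul(2, H), Pow(Add(2, H), -1)) = Mul(2, H, Pow(Add(2, H), -1)))
Mul(64, Pow(Add(5, Function('S')(-5)), 2)) = Mul(64, Pow(Add(5, Mul(2, -5, Pow(Add(2, -5), -1))), 2)) = Mul(64, Pow(Add(5, Mul(2, -5, Pow(-3, -1))), 2)) = Mul(64, Pow(Add(5, Mul(2, -5, Rational(-1, 3))), 2)) = Mul(64, Pow(Add(5, Rational(10, 3)), 2)) = Mul(64, Pow(Rational(25, 3), 2)) = Mul(64, Rational(625, 9)) = Rational(40000, 9)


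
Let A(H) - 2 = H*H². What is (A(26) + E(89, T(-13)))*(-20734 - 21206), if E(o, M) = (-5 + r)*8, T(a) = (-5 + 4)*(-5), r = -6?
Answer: -733530600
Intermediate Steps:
T(a) = 5 (T(a) = -1*(-5) = 5)
E(o, M) = -88 (E(o, M) = (-5 - 6)*8 = -11*8 = -88)
A(H) = 2 + H³ (A(H) = 2 + H*H² = 2 + H³)
(A(26) + E(89, T(-13)))*(-20734 - 21206) = ((2 + 26³) - 88)*(-20734 - 21206) = ((2 + 17576) - 88)*(-41940) = (17578 - 88)*(-41940) = 17490*(-41940) = -733530600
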